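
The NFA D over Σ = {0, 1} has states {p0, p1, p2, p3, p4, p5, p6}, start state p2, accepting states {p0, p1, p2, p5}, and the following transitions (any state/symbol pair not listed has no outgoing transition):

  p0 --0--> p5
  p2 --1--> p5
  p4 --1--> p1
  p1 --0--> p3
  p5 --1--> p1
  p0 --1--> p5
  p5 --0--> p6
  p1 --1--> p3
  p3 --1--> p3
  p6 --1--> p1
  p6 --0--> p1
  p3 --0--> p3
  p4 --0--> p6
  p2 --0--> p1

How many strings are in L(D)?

6

The useful subgraph on states {p1, p2, p5, p6} is acyclic, so L(D) is finite; the longest accepting path visits 4 useful states, giving maximum string length 3.
Counting accepting paths from p2 by length: 1 of length 0, 2 of length 1, 1 of length 2, 2 of length 3. Total 6.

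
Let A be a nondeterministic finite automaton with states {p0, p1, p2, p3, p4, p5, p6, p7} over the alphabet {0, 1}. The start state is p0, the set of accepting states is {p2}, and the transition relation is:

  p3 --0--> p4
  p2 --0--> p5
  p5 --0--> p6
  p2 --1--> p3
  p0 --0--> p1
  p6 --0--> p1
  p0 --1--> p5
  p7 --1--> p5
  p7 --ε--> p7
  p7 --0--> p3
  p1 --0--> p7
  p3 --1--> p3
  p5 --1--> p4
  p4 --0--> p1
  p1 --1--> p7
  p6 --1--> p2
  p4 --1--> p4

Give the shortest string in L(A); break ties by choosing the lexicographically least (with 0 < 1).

A breadth-first search from p0 reaches an accepting state first via the path p0 → p5 → p6 → p2 on input 101.
No string of length < 3 is accepted (BFS exhausts all shorter strings without reaching an accepting state), and 101 is the lexicographically least accepting string of length 3.

101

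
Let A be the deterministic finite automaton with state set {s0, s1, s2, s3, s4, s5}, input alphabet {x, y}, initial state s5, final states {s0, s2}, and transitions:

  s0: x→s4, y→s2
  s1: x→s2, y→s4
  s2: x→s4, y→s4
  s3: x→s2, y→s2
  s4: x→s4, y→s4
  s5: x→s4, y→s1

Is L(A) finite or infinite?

finite

The useful states (reachable from s5 and able to reach an accepting state) are {s1, s2, s5}.
Restricted to these states the transition graph has no cycle, so every accepting path has bounded length and L is finite.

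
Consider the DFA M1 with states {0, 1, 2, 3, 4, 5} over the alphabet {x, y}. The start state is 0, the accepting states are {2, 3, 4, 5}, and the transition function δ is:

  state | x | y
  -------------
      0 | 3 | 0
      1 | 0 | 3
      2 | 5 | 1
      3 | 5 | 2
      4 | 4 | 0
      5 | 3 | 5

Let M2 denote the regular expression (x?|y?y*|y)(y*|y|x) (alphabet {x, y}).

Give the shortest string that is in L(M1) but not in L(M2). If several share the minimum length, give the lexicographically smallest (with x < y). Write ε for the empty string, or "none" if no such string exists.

xxx

The string xxx is accepted by M1 but not by M2.
No shorter string lies in the difference, and xxx is the lexicographically first length-3 string in L(M1) \ L(M2).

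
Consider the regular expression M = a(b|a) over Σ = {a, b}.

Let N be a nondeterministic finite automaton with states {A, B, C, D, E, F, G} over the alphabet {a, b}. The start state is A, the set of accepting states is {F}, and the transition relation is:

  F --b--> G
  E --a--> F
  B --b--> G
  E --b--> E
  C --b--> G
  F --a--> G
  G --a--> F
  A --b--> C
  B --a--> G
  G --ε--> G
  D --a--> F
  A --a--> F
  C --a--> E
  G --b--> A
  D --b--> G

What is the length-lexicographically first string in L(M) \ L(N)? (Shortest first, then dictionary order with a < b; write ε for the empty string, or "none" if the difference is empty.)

The string aa is accepted by M but not by N.
No shorter string lies in the difference, and aa is the lexicographically first length-2 string in L(M) \ L(N).

aa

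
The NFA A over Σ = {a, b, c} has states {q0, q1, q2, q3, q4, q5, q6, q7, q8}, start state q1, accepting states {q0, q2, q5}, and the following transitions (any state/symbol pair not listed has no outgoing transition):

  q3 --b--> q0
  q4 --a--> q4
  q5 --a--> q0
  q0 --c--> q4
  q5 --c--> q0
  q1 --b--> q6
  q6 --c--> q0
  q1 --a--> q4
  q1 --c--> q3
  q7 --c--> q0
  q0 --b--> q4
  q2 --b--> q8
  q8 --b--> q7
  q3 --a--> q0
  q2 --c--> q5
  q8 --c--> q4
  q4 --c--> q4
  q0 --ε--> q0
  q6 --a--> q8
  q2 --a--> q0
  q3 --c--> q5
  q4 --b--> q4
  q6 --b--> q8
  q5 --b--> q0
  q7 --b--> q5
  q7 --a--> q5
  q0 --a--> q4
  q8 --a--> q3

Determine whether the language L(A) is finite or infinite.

The useful states (reachable from q1 and able to reach an accepting state) are {q0, q1, q3, q5, q6, q7, q8}.
Restricted to these states the transition graph has no cycle, so every accepting path has bounded length and L is finite.

finite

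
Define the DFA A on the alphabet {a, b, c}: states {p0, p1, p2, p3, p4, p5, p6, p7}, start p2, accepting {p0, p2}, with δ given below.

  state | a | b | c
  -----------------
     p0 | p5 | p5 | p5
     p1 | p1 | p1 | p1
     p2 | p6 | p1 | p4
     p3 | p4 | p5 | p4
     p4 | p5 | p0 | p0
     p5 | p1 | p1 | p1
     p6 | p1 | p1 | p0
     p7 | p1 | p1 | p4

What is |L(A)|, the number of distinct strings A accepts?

4

The useful subgraph on states {p0, p2, p4, p6} is acyclic, so L(A) is finite; the longest accepting path visits 3 useful states, giving maximum string length 2.
Counting accepting paths from p2 by length: 1 of length 0, 3 of length 2. Total 4.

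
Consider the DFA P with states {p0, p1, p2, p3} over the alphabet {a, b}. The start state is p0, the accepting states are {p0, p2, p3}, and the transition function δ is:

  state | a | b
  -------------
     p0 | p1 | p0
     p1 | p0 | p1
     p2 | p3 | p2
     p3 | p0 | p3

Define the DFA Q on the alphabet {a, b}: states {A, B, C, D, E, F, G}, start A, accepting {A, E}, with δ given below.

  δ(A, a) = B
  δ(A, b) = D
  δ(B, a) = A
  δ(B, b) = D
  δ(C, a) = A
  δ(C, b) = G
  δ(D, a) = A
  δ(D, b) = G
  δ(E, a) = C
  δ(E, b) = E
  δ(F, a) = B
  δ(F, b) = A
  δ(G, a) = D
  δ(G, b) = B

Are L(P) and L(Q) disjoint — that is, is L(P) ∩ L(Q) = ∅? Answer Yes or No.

The empty string ε is accepted by both P and Q.
Hence L(P) ∩ L(Q) ≠ ∅.

No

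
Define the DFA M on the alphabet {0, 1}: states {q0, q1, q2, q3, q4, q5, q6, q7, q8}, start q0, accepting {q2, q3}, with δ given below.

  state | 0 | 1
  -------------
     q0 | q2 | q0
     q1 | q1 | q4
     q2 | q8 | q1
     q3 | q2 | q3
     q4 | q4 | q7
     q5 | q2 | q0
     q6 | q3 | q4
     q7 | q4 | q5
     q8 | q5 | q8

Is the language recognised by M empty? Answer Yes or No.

The string 0 is accepted: the run q0 → q2 ends in the accepting state q2.
Since at least one string is accepted, L(M) is not empty.

No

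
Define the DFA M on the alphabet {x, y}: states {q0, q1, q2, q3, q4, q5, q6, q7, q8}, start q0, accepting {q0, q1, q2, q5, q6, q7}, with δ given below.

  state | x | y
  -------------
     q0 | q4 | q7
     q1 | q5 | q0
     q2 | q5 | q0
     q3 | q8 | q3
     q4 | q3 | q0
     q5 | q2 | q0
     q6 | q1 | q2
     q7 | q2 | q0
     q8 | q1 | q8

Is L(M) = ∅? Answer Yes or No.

The empty string ε is accepted: the run q0 ends in the accepting state q0.
Since at least one string is accepted, L(M) is not empty.

No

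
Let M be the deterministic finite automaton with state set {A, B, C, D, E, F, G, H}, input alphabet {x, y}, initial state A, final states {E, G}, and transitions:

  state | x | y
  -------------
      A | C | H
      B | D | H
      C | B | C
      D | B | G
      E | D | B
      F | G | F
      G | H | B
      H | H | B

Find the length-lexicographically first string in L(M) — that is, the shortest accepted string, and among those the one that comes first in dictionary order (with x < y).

A breadth-first search from A reaches an accepting state first via the path A → C → B → D → G on input xxxy.
No string of length < 4 is accepted (BFS exhausts all shorter strings without reaching an accepting state), and xxxy is the lexicographically least accepting string of length 4.

xxxy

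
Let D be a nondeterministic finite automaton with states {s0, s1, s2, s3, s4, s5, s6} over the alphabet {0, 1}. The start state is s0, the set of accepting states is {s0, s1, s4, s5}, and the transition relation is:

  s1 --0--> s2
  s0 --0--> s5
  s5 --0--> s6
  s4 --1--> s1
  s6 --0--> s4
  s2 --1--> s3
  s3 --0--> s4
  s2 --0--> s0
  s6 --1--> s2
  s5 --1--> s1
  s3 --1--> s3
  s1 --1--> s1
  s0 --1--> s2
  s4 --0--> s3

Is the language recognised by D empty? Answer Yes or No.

The empty string ε is accepted: the run s0 ends in the accepting state s0.
Since at least one string is accepted, L(D) is not empty.

No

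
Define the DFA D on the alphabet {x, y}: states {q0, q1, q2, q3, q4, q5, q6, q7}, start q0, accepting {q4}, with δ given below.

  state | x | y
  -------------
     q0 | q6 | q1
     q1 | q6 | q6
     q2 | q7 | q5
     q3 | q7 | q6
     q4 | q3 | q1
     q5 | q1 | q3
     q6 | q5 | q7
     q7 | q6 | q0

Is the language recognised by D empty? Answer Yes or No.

Yes

The states reachable from the start state are {q0, q1, q3, q5, q6, q7}.
None of the accepting states {q4} is reachable, so no string is accepted and L(D) = ∅.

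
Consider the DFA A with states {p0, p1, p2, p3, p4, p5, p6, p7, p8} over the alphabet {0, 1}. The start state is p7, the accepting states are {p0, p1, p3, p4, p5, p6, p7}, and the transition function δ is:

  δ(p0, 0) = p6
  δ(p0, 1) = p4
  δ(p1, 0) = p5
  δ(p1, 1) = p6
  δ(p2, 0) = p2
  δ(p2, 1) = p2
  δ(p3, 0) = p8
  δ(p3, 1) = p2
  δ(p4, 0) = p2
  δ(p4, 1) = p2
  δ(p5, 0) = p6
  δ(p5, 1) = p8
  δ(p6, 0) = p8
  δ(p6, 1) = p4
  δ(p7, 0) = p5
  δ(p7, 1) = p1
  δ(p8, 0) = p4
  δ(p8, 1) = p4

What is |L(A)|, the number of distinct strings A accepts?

The useful subgraph on states {p1, p4, p5, p6, p7, p8} is acyclic, so L(A) is finite; the longest accepting path visits 6 useful states, giving maximum string length 5.
Counting accepting paths from p7 by length: 1 of length 0, 2 of length 1, 3 of length 2, 5 of length 3, 7 of length 4, 2 of length 5. Total 20.

20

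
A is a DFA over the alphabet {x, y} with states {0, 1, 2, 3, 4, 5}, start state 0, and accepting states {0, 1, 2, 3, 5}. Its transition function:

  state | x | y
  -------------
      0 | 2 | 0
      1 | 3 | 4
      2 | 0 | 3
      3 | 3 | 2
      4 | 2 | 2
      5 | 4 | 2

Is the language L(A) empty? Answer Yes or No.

The empty string ε is accepted: the run 0 ends in the accepting state 0.
Since at least one string is accepted, L(A) is not empty.

No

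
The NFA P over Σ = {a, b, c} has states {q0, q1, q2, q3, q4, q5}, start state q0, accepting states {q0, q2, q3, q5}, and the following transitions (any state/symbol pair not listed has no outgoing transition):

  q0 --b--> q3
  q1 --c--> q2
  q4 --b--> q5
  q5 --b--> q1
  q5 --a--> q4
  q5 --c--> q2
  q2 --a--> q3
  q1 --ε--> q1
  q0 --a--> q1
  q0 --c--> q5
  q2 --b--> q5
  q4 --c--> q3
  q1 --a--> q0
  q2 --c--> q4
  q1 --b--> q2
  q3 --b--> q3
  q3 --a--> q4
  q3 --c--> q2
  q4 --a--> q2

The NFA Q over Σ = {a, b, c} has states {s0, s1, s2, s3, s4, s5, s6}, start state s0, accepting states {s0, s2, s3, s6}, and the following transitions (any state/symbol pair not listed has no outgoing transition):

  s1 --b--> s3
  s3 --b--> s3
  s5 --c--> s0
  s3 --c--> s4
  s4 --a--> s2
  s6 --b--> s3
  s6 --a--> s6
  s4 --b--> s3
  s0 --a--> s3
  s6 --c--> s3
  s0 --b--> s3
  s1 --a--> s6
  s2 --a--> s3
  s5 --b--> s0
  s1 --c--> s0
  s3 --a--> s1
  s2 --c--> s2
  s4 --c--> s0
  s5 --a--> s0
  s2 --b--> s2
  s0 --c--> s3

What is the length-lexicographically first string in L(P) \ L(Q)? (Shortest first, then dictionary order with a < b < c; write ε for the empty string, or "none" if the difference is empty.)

aa

The string aa is accepted by P but not by Q.
No shorter string lies in the difference, and aa is the lexicographically first length-2 string in L(P) \ L(Q).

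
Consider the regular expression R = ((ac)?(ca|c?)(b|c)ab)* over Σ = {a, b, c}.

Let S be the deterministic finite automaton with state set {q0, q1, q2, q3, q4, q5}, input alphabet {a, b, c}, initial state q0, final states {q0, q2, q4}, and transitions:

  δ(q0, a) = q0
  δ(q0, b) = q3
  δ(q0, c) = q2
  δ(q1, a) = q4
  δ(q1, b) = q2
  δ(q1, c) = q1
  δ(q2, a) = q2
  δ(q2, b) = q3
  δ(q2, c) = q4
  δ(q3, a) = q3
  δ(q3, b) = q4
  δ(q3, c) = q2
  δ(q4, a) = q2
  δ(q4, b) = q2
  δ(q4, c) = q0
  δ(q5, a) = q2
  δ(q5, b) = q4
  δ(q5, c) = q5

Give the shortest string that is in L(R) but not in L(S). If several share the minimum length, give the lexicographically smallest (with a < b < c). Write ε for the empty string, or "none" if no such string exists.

The string cab is accepted by R but not by S.
No shorter string lies in the difference, and cab is the lexicographically first length-3 string in L(R) \ L(S).

cab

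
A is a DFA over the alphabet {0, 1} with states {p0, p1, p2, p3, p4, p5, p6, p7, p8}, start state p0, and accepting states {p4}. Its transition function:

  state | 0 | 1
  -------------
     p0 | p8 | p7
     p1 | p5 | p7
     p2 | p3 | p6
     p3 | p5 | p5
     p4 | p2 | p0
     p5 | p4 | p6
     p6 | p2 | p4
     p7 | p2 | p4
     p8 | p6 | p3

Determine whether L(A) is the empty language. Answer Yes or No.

No

The string 11 is accepted: the run p0 → p7 → p4 ends in the accepting state p4.
Since at least one string is accepted, L(A) is not empty.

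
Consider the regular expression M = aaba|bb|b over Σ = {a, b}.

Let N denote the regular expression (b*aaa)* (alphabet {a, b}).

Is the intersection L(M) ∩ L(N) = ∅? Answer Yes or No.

Yes

Converting the expression M to a DFA (subset construction, then merging equivalent states) gives the minimal DFA with states {m0, m1, m2, m3, m4, m5, m6}, start state m0, accepting states {m2, m5} and transitions m0: a→m1, b→m2; m1: a→m3, b→m4; m2: a→m4, b→m5; m3: a→m4, b→m6; m4: a→m4, b→m4; m5: a→m4, b→m4; m6: a→m5, b→m4.
Converting the expression N to a DFA (subset construction, then merging equivalent states) gives the minimal DFA with states {n0, n1, n2, n3, n4}, start state n0, accepting states {n0} and transitions n0: a→n1, b→n2; n1: a→n3, b→n4; n2: a→n1, b→n2; n3: a→n0, b→n4; n4: a→n4, b→n4.
Exploring the product automaton M × N from the start pair (m0, n0), following both machines on each input symbol, reaches 12 state pairs: (m0, n0), (m1, n1), (m2, n2), (m3, n3), (m4, n4), (m4, n1), (m5, n2), (m4, n0), (m6, n4), (m4, n3), (m4, n2), (m5, n4).
M accepts in {m2, m5} and N accepts in {n0}; no reachable pair has both components accepting, so no string drives both machines to acceptance simultaneously and L(M) ∩ L(N) = ∅.
So no string is accepted by both, and the intersection is empty.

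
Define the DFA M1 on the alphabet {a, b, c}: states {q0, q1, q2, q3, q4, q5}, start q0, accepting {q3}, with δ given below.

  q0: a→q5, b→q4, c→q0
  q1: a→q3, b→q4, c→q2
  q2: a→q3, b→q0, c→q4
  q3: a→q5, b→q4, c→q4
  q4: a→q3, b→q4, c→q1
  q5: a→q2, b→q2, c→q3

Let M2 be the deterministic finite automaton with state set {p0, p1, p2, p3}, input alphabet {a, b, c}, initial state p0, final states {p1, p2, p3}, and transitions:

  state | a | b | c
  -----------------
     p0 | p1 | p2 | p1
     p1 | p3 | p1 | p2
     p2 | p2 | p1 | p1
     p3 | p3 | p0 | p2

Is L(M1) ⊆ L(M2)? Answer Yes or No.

Yes

Exploring the product automaton M1 × M2 from the start pair (q0, p0), following both machines on each input symbol, reaches 18 state pairs: (q0, p0), (q5, p1), (q4, p2), (q0, p1), (q2, p3), (q2, p1), (q3, p2), (q4, p1), (q1, p1), (q5, p3), (q0, p2), (q3, p3), (q5, p2), (q1, p2), (q2, p2), (q2, p0), (q4, p0), (q3, p1).
M1 accepts in {q3} and M2 accepts in {p1, p2, p3}. The reachable pairs whose M1-component is accepting are (q3, p2), (q3, p3), (q3, p1); in each of them the M2-component is accepting too, so the product for L(M1) \ L(M2) (M1-component accepting, M2-component rejecting) has no reachable accepting pair and the difference is empty.
Hence every string in L(M1) is also in L(M2).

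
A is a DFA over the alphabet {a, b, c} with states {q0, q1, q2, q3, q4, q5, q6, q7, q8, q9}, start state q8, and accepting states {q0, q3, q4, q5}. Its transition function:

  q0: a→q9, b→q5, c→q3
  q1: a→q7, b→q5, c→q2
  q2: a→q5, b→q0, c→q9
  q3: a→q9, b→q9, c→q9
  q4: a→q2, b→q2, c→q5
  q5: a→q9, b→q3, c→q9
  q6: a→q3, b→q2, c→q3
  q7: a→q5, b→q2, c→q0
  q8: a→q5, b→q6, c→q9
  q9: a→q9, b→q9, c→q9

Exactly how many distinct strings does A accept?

10

The useful subgraph on states {q0, q2, q3, q5, q6, q8} is acyclic, so L(A) is finite; the longest accepting path visits 6 useful states, giving maximum string length 5.
Counting accepting paths from q8 by length: 1 of length 1, 3 of length 2, 2 of length 3, 3 of length 4, 1 of length 5. Total 10.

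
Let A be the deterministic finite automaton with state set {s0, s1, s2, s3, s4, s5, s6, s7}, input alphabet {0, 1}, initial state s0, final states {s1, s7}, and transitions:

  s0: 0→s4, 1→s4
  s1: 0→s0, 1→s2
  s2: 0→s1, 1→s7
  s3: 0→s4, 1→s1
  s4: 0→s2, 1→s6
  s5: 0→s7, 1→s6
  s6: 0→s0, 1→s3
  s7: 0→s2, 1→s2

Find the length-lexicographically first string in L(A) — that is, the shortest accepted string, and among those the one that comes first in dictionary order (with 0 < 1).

A breadth-first search from s0 reaches an accepting state first via the path s0 → s4 → s2 → s1 on input 000.
No string of length < 3 is accepted (BFS exhausts all shorter strings without reaching an accepting state), and 000 is the lexicographically least accepting string of length 3.

000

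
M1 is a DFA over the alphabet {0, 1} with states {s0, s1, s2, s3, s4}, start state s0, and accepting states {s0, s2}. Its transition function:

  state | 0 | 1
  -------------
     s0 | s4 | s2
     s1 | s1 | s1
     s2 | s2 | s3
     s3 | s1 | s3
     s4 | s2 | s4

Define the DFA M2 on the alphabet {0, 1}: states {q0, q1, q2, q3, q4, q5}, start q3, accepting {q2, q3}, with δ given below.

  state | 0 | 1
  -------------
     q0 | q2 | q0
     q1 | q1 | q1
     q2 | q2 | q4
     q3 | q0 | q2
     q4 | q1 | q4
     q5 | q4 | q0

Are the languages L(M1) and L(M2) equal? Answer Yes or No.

Yes

Exploring the product automaton M1 × M2 from the start pair (s0, q3), following both machines on each input symbol, reaches 5 state pairs: (s0, q3), (s4, q0), (s2, q2), (s3, q4), (s1, q1).
M1 accepts in {s0, s2} and M2 accepts in {q2, q3}. In every reachable pair the two components are either both accepting — (s0, q3), (s2, q2) — or both non-accepting, so no string is accepted by exactly one of the machines: L(M1) \ L(M2) and L(M2) \ L(M1) are both empty.
Hence every string is accepted by M1 iff it is accepted by M2, and the two languages coincide.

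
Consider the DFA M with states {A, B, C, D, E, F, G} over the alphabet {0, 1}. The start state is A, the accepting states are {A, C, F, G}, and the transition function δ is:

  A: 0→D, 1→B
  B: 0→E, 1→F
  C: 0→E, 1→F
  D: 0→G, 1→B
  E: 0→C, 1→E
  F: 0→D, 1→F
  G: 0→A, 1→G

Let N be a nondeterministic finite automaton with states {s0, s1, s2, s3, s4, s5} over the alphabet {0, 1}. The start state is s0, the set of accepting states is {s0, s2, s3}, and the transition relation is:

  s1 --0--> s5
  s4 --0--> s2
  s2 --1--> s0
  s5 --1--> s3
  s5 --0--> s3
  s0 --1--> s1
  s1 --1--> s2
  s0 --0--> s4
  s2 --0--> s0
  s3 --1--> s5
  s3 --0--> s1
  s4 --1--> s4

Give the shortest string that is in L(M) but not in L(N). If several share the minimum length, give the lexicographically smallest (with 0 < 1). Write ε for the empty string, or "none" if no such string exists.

011

The string 011 is accepted by M but not by N.
No shorter string lies in the difference, and 011 is the lexicographically first length-3 string in L(M) \ L(N).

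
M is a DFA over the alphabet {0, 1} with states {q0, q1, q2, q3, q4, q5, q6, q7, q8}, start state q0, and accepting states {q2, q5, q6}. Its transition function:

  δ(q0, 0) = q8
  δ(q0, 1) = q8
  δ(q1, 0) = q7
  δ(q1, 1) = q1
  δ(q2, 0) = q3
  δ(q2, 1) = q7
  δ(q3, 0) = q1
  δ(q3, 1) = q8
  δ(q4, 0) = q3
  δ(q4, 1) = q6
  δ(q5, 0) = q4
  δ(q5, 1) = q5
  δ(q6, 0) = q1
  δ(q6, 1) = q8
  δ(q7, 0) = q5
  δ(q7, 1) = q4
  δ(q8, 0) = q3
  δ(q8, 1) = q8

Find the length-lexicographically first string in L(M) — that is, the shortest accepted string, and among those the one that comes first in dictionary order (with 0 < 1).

00000

A breadth-first search from q0 reaches an accepting state first via the path q0 → q8 → q3 → q1 → q7 → q5 on input 00000.
No string of length < 5 is accepted (BFS exhausts all shorter strings without reaching an accepting state), and 00000 is the lexicographically least accepting string of length 5.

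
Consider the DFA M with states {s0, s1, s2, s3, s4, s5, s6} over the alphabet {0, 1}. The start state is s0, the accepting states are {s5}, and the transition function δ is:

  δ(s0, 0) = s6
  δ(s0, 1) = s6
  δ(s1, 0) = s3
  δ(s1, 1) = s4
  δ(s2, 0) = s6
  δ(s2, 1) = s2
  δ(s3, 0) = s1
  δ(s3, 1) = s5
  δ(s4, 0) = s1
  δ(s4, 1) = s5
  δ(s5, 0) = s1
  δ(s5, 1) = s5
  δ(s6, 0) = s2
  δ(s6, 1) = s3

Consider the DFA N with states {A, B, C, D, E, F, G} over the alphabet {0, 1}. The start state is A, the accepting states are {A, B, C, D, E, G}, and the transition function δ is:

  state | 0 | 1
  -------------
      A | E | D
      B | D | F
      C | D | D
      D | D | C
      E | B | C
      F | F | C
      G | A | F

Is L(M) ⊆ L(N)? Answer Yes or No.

Exploring the product automaton M × N from the start pair (s0, A), following both machines on each input symbol, reaches 14 state pairs: (s0, A), (s6, E), (s6, D), (s2, B), (s3, C), (s2, D), (s2, F), (s1, D), (s5, D), (s2, C), (s6, F), (s3, D), (s4, C), (s5, C).
M accepts in {s5} and N accepts in {A, B, C, D, E, G}. The reachable pairs whose M-component is accepting are (s5, D), (s5, C); in each of them the N-component is accepting too, so the product for L(M) \ L(N) (M-component accepting, N-component rejecting) has no reachable accepting pair and the difference is empty.
Hence every string in L(M) is also in L(N).

Yes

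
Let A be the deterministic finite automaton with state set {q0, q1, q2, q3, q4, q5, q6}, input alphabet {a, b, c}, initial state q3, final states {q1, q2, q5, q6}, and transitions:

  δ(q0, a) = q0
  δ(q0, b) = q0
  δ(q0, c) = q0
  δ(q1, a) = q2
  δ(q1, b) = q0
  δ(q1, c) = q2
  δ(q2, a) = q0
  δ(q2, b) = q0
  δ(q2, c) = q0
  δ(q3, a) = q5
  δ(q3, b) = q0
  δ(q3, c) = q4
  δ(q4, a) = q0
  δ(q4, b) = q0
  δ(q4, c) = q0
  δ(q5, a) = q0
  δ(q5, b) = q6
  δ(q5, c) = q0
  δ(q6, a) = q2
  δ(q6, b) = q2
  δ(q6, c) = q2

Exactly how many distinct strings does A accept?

The useful subgraph on states {q2, q3, q5, q6} is acyclic, so L(A) is finite; the longest accepting path visits 4 useful states, giving maximum string length 3.
Counting accepting paths from q3 by length: 1 of length 1, 1 of length 2, 3 of length 3. Total 5.

5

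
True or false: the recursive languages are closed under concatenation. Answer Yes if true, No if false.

Yes

For an input of length n, try each of the n+1 split points, running the decider for L₁ on the prefix and the decider for L₂ on the suffix; accept if some split succeeds. Finitely many halting sub-runs, so this decides L₁L₂.
So the recursive languages are closed under concatenation.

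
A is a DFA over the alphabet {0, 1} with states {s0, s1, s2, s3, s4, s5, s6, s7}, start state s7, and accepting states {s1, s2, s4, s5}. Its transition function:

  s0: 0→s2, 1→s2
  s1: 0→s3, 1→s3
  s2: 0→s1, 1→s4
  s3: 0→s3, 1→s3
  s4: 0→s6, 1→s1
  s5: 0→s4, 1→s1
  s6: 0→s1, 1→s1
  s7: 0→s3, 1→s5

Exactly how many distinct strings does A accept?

6

The useful subgraph on states {s1, s4, s5, s6, s7} is acyclic, so L(A) is finite; the longest accepting path visits 5 useful states, giving maximum string length 4.
Counting accepting paths from s7 by length: 1 of length 1, 2 of length 2, 1 of length 3, 2 of length 4. Total 6.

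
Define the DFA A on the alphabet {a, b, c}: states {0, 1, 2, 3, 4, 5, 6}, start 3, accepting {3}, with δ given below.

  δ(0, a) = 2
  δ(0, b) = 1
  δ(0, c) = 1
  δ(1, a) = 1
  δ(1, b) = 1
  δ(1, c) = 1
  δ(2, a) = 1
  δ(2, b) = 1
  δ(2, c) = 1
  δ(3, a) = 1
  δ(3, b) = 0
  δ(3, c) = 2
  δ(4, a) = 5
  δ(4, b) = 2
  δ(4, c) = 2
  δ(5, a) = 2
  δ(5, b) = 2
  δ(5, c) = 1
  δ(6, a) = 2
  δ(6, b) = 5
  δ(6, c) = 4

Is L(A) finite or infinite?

The useful states (reachable from 3 and able to reach an accepting state) are {3}.
Restricted to these states the transition graph has no cycle, so every accepting path has bounded length and L is finite.

finite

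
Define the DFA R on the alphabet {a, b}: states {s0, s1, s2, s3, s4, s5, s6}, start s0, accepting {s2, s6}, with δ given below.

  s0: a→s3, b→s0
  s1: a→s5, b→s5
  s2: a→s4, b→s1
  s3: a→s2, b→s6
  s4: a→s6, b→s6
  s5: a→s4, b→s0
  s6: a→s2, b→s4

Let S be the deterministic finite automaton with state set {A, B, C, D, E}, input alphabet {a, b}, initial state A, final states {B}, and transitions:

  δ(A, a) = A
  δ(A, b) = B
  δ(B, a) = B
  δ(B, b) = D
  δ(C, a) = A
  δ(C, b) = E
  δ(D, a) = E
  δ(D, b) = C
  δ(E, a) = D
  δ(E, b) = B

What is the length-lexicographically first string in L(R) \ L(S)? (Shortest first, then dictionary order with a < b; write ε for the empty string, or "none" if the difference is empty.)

aa

The string aa is accepted by R but not by S.
No shorter string lies in the difference, and aa is the lexicographically first length-2 string in L(R) \ L(S).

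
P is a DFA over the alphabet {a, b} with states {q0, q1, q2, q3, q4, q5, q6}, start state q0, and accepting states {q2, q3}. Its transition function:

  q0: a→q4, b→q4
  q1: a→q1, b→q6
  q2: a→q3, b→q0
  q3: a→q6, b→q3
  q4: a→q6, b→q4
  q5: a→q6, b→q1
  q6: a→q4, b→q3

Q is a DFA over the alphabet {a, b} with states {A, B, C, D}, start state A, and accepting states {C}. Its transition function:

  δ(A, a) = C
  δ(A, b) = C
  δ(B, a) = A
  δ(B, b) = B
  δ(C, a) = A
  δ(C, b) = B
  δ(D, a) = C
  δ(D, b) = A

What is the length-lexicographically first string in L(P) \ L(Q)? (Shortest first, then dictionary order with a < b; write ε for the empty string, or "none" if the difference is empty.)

aabb

The string aabb is accepted by P but not by Q.
No shorter string lies in the difference, and aabb is the lexicographically first length-4 string in L(P) \ L(Q).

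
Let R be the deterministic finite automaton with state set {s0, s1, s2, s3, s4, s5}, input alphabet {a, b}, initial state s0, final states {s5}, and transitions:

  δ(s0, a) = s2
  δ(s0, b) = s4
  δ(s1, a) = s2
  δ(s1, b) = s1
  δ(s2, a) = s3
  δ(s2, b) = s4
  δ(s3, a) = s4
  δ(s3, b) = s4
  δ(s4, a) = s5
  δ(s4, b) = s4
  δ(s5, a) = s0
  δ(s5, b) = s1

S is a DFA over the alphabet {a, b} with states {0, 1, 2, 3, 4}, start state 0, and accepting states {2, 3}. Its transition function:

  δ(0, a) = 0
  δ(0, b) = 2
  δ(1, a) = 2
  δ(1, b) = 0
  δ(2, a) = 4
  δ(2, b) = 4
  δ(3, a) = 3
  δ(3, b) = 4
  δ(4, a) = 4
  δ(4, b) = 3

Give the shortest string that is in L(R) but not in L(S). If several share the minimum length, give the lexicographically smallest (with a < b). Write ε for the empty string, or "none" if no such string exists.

ba

The string ba is accepted by R but not by S.
No shorter string lies in the difference, and ba is the lexicographically first length-2 string in L(R) \ L(S).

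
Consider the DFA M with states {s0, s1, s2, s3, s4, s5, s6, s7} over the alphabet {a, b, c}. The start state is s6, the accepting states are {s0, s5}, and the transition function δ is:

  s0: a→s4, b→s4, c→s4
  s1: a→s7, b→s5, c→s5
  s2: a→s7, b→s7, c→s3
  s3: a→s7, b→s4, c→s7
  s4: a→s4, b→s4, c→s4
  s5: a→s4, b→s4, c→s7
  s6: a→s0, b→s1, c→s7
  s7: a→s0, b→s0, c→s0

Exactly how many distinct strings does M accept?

15

The useful subgraph on states {s0, s1, s5, s6, s7} is acyclic, so L(M) is finite; the longest accepting path visits 5 useful states, giving maximum string length 4.
Counting accepting paths from s6 by length: 1 of length 1, 5 of length 2, 3 of length 3, 6 of length 4. Total 15.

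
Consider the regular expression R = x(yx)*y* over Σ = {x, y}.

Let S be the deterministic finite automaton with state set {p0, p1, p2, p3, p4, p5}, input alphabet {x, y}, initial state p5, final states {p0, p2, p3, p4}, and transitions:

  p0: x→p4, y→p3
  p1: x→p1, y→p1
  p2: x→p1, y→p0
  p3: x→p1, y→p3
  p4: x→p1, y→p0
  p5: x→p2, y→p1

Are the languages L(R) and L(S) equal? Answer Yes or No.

Converting the expression R to a DFA (subset construction, then merging equivalent states) gives the minimal DFA with states {r0, r1, r2, r3, r4}, start state r0, accepting states {r1, r3, r4} and transitions r0: x→r1, y→r2; r1: x→r2, y→r3; r2: x→r2, y→r2; r3: x→r1, y→r4; r4: x→r2, y→r4.
Exploring the product automaton R × S from the start pair (r0, p5), following both machines on each input symbol, reaches 6 state pairs: (r0, p5), (r1, p2), (r2, p1), (r3, p0), (r1, p4), (r4, p3).
R accepts in {r1, r3, r4} and S accepts in {p0, p2, p3, p4}. In every reachable pair the two components are either both accepting — (r1, p2), (r3, p0), (r1, p4), (r4, p3) — or both non-accepting, so no string is accepted by exactly one of the machines: L(R) \ L(S) and L(S) \ L(R) are both empty.
Hence every string is accepted by R iff it is accepted by S, and the two languages coincide.

Yes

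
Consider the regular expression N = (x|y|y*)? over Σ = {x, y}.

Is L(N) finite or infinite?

infinite

The expression contains a Kleene star applied to a subexpression that matches at least one nonempty string, so it matches strings of unbounded length.
Hence L(N) is infinite.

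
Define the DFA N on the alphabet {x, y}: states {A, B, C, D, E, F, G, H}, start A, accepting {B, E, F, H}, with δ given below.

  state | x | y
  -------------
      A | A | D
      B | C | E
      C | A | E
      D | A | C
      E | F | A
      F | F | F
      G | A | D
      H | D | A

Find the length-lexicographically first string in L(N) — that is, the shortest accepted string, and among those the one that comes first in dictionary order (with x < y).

yyy

A breadth-first search from A reaches an accepting state first via the path A → D → C → E on input yyy.
No string of length < 3 is accepted (BFS exhausts all shorter strings without reaching an accepting state), and yyy is the lexicographically least accepting string of length 3.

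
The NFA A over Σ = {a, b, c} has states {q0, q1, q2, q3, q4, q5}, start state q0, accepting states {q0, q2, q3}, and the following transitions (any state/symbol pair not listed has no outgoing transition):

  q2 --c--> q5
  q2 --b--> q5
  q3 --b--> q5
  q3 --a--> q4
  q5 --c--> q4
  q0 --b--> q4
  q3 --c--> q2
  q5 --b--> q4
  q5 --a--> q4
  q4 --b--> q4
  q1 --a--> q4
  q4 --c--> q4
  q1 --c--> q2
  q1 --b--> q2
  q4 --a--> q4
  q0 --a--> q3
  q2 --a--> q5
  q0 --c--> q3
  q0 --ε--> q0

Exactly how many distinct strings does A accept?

5

The useful subgraph on states {q0, q2, q3} is acyclic, so L(A) is finite; the longest accepting path visits 3 useful states, giving maximum string length 2.
Counting accepting paths from q0 by length: 1 of length 0, 2 of length 1, 2 of length 2. Total 5.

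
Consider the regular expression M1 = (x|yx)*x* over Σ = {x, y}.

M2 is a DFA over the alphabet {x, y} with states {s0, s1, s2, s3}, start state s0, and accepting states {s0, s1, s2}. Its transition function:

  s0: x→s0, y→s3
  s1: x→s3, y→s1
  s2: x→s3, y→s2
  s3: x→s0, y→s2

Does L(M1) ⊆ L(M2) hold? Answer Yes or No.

Yes

Converting the expression M1 to a DFA (subset construction, then merging equivalent states) gives the minimal DFA with states {r0, r1, r2}, start state r0, accepting states {r0} and transitions r0: x→r0, y→r1; r1: x→r0, y→r2; r2: x→r2, y→r2.
Exploring the product automaton M1 × M2 from the start pair (r0, s0), following both machines on each input symbol, reaches 5 state pairs: (r0, s0), (r1, s3), (r2, s2), (r2, s3), (r2, s0).
M1 accepts in {r0} and M2 accepts in {s0, s1, s2}. The reachable pairs whose M1-component is accepting are (r0, s0); in each of them the M2-component is accepting too, so the product for L(M1) \ L(M2) (M1-component accepting, M2-component rejecting) has no reachable accepting pair and the difference is empty.
Hence every string in L(M1) is also in L(M2).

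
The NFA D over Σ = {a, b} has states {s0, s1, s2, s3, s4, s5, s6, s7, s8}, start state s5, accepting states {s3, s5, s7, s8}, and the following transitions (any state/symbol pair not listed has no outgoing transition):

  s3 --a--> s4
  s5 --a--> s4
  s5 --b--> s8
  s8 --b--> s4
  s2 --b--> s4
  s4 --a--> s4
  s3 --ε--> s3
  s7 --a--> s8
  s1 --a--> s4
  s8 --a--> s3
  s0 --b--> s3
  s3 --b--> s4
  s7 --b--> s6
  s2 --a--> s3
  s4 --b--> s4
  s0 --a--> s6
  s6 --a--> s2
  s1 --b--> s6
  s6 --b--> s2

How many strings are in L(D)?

3

The useful subgraph on states {s3, s5, s8} is acyclic, so L(D) is finite; the longest accepting path visits 3 useful states, giving maximum string length 2.
Counting accepting paths from s5 by length: 1 of length 0, 1 of length 1, 1 of length 2. Total 3.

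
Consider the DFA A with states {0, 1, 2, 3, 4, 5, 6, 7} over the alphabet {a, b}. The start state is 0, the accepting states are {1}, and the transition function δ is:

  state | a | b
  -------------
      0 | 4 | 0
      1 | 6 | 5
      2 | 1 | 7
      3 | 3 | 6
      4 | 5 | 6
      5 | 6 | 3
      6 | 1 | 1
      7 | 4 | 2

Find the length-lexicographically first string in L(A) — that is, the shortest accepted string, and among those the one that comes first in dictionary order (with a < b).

A breadth-first search from 0 reaches an accepting state first via the path 0 → 4 → 6 → 1 on input aba.
No string of length < 3 is accepted (BFS exhausts all shorter strings without reaching an accepting state), and aba is the lexicographically least accepting string of length 3.

aba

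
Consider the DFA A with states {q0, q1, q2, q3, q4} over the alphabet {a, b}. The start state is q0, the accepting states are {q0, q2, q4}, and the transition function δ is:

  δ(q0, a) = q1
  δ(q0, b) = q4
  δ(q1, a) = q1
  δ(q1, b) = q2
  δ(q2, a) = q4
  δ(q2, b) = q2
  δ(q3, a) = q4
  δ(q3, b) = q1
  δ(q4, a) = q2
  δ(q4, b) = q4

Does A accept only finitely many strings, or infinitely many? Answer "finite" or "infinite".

State q1 is reachable from the start and can reach an accepting state, and it lies on the cycle q1 → q1.
Traversing that cycle any number of times yields accepted strings of unbounded length, so the language is infinite.

infinite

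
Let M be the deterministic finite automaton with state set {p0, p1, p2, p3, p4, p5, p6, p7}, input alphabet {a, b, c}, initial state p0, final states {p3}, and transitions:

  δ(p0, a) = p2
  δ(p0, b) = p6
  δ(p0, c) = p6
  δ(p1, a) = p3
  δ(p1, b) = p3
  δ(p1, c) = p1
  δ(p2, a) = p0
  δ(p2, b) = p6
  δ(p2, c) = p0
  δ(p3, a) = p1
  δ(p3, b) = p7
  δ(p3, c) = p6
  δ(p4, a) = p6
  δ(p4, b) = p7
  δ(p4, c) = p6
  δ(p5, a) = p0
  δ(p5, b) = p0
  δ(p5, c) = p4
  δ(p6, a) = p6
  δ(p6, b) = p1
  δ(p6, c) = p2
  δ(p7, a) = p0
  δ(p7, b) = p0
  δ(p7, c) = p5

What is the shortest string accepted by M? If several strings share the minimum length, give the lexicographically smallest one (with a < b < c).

A breadth-first search from p0 reaches an accepting state first via the path p0 → p6 → p1 → p3 on input bba.
No string of length < 3 is accepted (BFS exhausts all shorter strings without reaching an accepting state), and bba is the lexicographically least accepting string of length 3.

bba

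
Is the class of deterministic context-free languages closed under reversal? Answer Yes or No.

L = {c bⁿaⁿ : n≥0} ∪ {d b²ⁿaⁿ : n≥0} is a DCFL: the first symbol tells a deterministic PDA whether to pop one or two b's per a. Its reversal Lᴿ = {aⁿbⁿ c : n≥0} ∪ {aⁿb²ⁿ d : n≥0} is not. DCFLs are closed under right quotient by regular languages, and Lᴿ/{c, d} = {aⁿbⁿ : n≥0} ∪ {aⁿb²ⁿ : n≥0} — the standard context-free language accepted by no deterministic PDA (intuitively the machine would have to commit to a b-to-a ratio before the distinguishing marker arrives; formally, a DPDA for it would have a single run on aⁿb²ⁿ, accepting after the prefix aⁿbⁿ and accepting again after n more b's; an ordinary PDA that simulates it on a's and b's and, at any moment when it is accepting, may switch to reading only a fresh letter e while feeding each e to the simulation as a b, would accept aⁱbʲeᵏ (k≥1) exactly when both aⁱbʲ and aⁱbʲ⁺ᵏ are in the language, i.e. its language intersected with the regular set a*b*e⁺ would be exactly {aⁿbⁿeⁿ : n≥1} — impossible, since context-free languages are closed under intersection with regular sets and {aⁿbⁿeⁿ} is not context-free). So Lᴿ cannot be a DCFL.

No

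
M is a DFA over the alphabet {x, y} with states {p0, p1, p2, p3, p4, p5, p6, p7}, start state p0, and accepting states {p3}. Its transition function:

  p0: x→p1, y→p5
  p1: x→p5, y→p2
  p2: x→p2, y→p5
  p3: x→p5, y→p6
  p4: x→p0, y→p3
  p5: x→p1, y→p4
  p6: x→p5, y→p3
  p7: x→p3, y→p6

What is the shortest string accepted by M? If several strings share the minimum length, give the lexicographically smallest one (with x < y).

A breadth-first search from p0 reaches an accepting state first via the path p0 → p5 → p4 → p3 on input yyy.
No string of length < 3 is accepted (BFS exhausts all shorter strings without reaching an accepting state), and yyy is the lexicographically least accepting string of length 3.

yyy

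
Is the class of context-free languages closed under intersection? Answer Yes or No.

{aⁿbⁿcᵐ : m,n≥0} and {aᵐbⁿcⁿ : m,n≥0} are both context-free, but their intersection {aⁿbⁿcⁿ : n≥0} is not (pumping lemma).

No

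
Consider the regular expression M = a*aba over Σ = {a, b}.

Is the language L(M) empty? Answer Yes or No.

No

The string aba matches the expression, so it belongs to L(M).
Since L(M) contains at least one string, it is not empty.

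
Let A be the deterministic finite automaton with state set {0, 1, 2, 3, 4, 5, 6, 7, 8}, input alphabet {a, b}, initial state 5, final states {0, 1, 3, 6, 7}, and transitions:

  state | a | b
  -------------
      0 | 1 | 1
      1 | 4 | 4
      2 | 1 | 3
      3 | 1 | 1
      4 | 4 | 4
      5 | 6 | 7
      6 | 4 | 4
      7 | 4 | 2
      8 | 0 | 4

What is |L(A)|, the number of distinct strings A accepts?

The useful subgraph on states {1, 2, 3, 5, 6, 7} is acyclic, so L(A) is finite; the longest accepting path visits 5 useful states, giving maximum string length 4.
Counting accepting paths from 5 by length: 2 of length 1, 2 of length 3, 2 of length 4. Total 6.

6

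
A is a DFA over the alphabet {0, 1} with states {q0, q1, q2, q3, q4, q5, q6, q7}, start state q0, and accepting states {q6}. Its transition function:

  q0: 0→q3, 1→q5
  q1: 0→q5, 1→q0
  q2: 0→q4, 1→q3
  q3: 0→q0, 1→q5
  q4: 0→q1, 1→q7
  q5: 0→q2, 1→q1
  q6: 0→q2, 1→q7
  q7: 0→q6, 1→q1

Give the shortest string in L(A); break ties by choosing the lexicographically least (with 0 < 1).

A breadth-first search from q0 reaches an accepting state first via the path q0 → q5 → q2 → q4 → q7 → q6 on input 10010.
No string of length < 5 is accepted (BFS exhausts all shorter strings without reaching an accepting state), and 10010 is the lexicographically least accepting string of length 5.

10010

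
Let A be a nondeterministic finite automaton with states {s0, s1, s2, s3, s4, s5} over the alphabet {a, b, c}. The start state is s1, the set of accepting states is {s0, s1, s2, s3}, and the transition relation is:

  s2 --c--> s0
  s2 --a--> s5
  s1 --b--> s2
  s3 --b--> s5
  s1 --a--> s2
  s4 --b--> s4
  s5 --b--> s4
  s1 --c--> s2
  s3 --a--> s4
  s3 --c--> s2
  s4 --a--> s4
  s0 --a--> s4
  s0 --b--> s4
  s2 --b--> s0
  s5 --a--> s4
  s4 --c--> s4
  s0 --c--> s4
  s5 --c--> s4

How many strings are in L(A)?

10

The useful subgraph on states {s0, s1, s2} is acyclic, so L(A) is finite; the longest accepting path visits 3 useful states, giving maximum string length 2.
Counting accepting paths from s1 by length: 1 of length 0, 3 of length 1, 6 of length 2. Total 10.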